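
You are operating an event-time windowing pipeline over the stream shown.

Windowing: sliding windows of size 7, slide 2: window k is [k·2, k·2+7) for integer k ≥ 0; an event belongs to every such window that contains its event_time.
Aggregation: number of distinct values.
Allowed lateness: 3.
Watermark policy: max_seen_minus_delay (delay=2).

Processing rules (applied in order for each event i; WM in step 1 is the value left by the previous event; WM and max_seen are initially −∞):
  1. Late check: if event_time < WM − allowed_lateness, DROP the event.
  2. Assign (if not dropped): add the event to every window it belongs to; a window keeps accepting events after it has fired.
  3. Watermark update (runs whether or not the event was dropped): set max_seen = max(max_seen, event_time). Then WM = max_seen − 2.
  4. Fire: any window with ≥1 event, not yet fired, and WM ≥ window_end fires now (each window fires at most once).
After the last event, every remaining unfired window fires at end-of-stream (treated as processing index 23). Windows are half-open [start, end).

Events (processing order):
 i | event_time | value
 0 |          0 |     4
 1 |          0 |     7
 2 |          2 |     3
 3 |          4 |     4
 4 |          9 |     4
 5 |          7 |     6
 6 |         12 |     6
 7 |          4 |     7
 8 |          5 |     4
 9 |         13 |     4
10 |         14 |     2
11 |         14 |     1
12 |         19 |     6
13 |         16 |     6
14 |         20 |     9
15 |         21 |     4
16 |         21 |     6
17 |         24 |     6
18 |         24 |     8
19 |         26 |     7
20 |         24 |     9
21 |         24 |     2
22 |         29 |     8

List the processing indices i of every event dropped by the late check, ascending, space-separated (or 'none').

7 8

i=0 t=0 v=4: → [0,7); WM=-2
i=1 t=0 v=7: → [0,7); WM=-2
i=2 t=2 v=3: → [2,9),[0,7); WM=0
i=3 t=4 v=4: → [4,11),[2,9),[0,7); WM=2
i=4 t=9 v=4: → [8,15),[6,13),[4,11); WM=7; [0,7) fires=3
i=5 t=7 v=6: → [6,13),[4,11),[2,9); WM=7
i=6 t=12 v=6: → [12,19),[10,17),[8,15),[6,13); WM=10; [2,9) fires=3
i=7 t=4 v=7: DROP (t<10-3); WM=10
i=8 t=5 v=4: DROP (t<10-3); WM=10
i=9 t=13 v=4: → [12,19),[10,17),[8,15); WM=11; [4,11) fires=2
i=10 t=14 v=2: → [14,21),[12,19),[10,17),[8,15); WM=12
i=11 t=14 v=1: → [14,21),[12,19),[10,17),[8,15); WM=12
i=12 t=19 v=6: → [18,25),[16,23),[14,21); WM=17; [6,13) fires=2 [8,15) fires=4 [10,17) fires=4
i=13 t=16 v=6: → [16,23),[14,21),[12,19),[10,17); WM=17
i=14 t=20 v=9: → [20,27),[18,25),[16,23),[14,21); WM=18
i=15 t=21 v=4: → [20,27),[18,25),[16,23); WM=19; [12,19) fires=4
i=16 t=21 v=6: → [20,27),[18,25),[16,23); WM=19
i=17 t=24 v=6: → [24,31),[22,29),[20,27),[18,25); WM=22; [14,21) fires=4
i=18 t=24 v=8: → [24,31),[22,29),[20,27),[18,25); WM=22
i=19 t=26 v=7: → [26,33),[24,31),[22,29),[20,27); WM=24; [16,23) fires=3
i=20 t=24 v=9: → [24,31),[22,29),[20,27),[18,25); WM=24
i=21 t=24 v=2: → [24,31),[22,29),[20,27),[18,25); WM=24
i=22 t=29 v=8: → [28,35),[26,33),[24,31); WM=27; [18,25) fires=5 [20,27) fires=6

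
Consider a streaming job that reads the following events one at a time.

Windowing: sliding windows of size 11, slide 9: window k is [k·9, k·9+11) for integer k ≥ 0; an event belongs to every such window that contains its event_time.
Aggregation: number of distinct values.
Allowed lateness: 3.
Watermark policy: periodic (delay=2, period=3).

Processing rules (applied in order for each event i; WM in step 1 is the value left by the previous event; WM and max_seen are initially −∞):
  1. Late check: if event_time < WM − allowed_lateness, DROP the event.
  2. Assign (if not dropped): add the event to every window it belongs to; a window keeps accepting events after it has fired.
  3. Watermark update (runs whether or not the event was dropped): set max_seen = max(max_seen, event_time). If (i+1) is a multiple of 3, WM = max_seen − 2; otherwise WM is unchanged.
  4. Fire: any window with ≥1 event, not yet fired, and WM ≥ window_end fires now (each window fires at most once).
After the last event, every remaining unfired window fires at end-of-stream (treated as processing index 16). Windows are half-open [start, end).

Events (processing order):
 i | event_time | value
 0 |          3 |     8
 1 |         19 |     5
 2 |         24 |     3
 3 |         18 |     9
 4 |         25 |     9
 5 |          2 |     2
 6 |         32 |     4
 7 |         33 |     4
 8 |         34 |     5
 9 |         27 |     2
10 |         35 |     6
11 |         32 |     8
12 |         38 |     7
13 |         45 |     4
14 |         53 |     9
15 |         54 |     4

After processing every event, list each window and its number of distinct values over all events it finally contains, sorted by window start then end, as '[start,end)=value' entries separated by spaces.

i=0 t=3 v=8: → [0,11); WM=−∞
i=1 t=19 v=5: → [18,29),[9,20); WM=−∞
i=2 t=24 v=3: → [18,29); WM=22; [0,11) fires=1 [9,20) fires=1
i=3 t=18 v=9: DROP (t<22-3); WM=22
i=4 t=25 v=9: → [18,29); WM=22
i=5 t=2 v=2: DROP (t<22-3); WM=23
i=6 t=32 v=4: → [27,38); WM=23
i=7 t=33 v=4: → [27,38); WM=23
i=8 t=34 v=5: → [27,38); WM=32; [18,29) fires=3
i=9 t=27 v=2: DROP (t<32-3); WM=32
i=10 t=35 v=6: → [27,38); WM=32
i=11 t=32 v=8: → [27,38); WM=33
i=12 t=38 v=7: → [36,47); WM=33
i=13 t=45 v=4: → [45,56),[36,47); WM=33
i=14 t=53 v=9: → [45,56); WM=51; [27,38) fires=4 [36,47) fires=2
i=15 t=54 v=4: → [54,65),[45,56); WM=51

[0,11)=1 [9,20)=1 [18,29)=3 [27,38)=4 [36,47)=2 [45,56)=2 [54,65)=1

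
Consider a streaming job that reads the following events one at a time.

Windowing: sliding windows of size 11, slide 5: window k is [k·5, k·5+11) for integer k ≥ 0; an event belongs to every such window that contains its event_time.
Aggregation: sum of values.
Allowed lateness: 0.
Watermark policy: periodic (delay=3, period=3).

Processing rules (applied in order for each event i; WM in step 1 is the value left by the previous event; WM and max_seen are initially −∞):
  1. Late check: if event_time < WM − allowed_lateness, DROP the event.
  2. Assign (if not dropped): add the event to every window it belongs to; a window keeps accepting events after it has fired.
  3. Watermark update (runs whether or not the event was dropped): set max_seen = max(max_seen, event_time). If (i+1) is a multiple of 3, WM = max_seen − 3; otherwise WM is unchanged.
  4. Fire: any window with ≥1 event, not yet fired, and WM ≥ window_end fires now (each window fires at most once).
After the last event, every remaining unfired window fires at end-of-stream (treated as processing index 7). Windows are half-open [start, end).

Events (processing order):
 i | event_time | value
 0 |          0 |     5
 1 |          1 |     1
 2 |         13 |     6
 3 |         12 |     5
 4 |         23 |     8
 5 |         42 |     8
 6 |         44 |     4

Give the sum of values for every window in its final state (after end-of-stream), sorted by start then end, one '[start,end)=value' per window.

[0,11)=6 [5,16)=11 [10,21)=11 [15,26)=8 [20,31)=8 [35,46)=12 [40,51)=12

i=0 t=0 v=5: → [0,11); WM=−∞
i=1 t=1 v=1: → [0,11); WM=−∞
i=2 t=13 v=6: → [10,21),[5,16); WM=10
i=3 t=12 v=5: → [10,21),[5,16); WM=10
i=4 t=23 v=8: → [20,31),[15,26); WM=10
i=5 t=42 v=8: → [40,51),[35,46); WM=39; [0,11) fires=6 [5,16) fires=11 [10,21) fires=11 [15,26) fires=8 [20,31) fires=8
i=6 t=44 v=4: → [40,51),[35,46); WM=39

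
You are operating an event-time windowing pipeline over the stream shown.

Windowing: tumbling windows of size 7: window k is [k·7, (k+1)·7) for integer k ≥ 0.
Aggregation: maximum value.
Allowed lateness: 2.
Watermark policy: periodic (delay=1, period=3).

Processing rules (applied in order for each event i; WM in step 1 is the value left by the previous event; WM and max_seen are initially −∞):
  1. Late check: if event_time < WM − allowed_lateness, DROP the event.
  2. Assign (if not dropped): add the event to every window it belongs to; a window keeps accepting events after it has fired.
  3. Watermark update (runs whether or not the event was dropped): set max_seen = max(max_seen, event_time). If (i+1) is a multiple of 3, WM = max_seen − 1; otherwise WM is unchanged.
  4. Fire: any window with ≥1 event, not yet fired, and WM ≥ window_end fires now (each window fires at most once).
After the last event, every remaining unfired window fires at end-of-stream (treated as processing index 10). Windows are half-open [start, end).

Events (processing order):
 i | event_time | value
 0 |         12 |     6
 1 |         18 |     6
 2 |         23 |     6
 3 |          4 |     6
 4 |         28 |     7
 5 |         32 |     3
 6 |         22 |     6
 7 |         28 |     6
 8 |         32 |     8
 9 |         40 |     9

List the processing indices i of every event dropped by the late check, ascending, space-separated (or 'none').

i=0 t=12 v=6: → [7,14); WM=−∞
i=1 t=18 v=6: → [14,21); WM=−∞
i=2 t=23 v=6: → [21,28); WM=22; [7,14) fires=6 [14,21) fires=6
i=3 t=4 v=6: DROP (t<22-2); WM=22
i=4 t=28 v=7: → [28,35); WM=22
i=5 t=32 v=3: → [28,35); WM=31; [21,28) fires=6
i=6 t=22 v=6: DROP (t<31-2); WM=31
i=7 t=28 v=6: DROP (t<31-2); WM=31
i=8 t=32 v=8: → [28,35); WM=31
i=9 t=40 v=9: → [35,42); WM=31

3 6 7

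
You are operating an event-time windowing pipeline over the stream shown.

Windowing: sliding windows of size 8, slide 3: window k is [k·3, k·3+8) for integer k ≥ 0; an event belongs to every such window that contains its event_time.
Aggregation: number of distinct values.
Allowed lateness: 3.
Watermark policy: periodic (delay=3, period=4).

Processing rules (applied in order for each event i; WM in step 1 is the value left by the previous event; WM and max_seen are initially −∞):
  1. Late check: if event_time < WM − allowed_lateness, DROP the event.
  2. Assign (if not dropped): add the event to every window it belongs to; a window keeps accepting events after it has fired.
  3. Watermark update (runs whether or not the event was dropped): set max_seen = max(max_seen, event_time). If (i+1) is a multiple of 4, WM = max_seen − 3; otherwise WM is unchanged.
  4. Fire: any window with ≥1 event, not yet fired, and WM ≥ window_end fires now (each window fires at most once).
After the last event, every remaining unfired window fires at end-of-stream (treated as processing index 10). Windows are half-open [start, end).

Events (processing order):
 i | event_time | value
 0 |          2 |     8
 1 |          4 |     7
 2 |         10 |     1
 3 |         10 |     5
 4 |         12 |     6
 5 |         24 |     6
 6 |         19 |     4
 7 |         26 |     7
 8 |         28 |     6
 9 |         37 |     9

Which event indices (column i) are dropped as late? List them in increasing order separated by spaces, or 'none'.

i=0 t=2 v=8: → [0,8); WM=−∞
i=1 t=4 v=7: → [3,11),[0,8); WM=−∞
i=2 t=10 v=1: → [9,17),[6,14),[3,11); WM=−∞
i=3 t=10 v=5: → [9,17),[6,14),[3,11); WM=7
i=4 t=12 v=6: → [12,20),[9,17),[6,14); WM=7
i=5 t=24 v=6: → [24,32),[21,29),[18,26); WM=7
i=6 t=19 v=4: → [18,26),[15,23),[12,20); WM=7
i=7 t=26 v=7: → [24,32),[21,29); WM=23; [0,8) fires=2 [3,11) fires=3 [6,14) fires=3 [9,17) fires=3 [12,20) fires=2 [15,23) fires=1
i=8 t=28 v=6: → [27,35),[24,32),[21,29); WM=23
i=9 t=37 v=9: → [36,44),[33,41),[30,38); WM=23

none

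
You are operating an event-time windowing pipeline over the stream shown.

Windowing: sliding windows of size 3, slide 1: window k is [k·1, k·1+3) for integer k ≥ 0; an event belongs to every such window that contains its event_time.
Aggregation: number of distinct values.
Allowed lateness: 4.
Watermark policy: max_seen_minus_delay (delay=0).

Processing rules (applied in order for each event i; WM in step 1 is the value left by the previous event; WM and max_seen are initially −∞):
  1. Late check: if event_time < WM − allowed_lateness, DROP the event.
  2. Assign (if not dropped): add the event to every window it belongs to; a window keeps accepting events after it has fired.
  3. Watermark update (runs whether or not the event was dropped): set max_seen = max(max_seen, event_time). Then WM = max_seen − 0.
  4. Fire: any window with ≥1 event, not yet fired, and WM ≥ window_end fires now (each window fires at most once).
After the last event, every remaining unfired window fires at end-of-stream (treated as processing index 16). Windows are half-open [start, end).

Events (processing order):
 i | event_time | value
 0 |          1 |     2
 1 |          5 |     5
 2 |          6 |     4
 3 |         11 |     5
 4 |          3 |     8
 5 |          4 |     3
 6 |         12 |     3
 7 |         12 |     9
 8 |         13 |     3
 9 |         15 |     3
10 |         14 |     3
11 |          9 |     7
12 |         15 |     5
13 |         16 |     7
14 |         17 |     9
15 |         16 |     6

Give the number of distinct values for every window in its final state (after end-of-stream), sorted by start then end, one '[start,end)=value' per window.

[0,3)=1 [1,4)=1 [3,6)=1 [4,7)=2 [5,8)=2 [6,9)=1 [9,12)=1 [10,13)=3 [11,14)=3 [12,15)=2 [13,16)=2 [14,17)=4 [15,18)=5 [16,19)=3 [17,20)=1

i=0 t=1 v=2: → [1,4),[0,3); WM=1
i=1 t=5 v=5: → [5,8),[4,7),[3,6); WM=5; [0,3) fires=1 [1,4) fires=1
i=2 t=6 v=4: → [6,9),[5,8),[4,7); WM=6; [3,6) fires=1
i=3 t=11 v=5: → [11,14),[10,13),[9,12); WM=11; [4,7) fires=2 [5,8) fires=2 [6,9) fires=1
i=4 t=3 v=8: DROP (t<11-4); WM=11
i=5 t=4 v=3: DROP (t<11-4); WM=11
i=6 t=12 v=3: → [12,15),[11,14),[10,13); WM=12; [9,12) fires=1
i=7 t=12 v=9: → [12,15),[11,14),[10,13); WM=12
i=8 t=13 v=3: → [13,16),[12,15),[11,14); WM=13; [10,13) fires=3
i=9 t=15 v=3: → [15,18),[14,17),[13,16); WM=15; [11,14) fires=3 [12,15) fires=2
i=10 t=14 v=3: → [14,17),[13,16),[12,15); WM=15
i=11 t=9 v=7: DROP (t<15-4); WM=15
i=12 t=15 v=5: → [15,18),[14,17),[13,16); WM=15
i=13 t=16 v=7: → [16,19),[15,18),[14,17); WM=16; [13,16) fires=2
i=14 t=17 v=9: → [17,20),[16,19),[15,18); WM=17; [14,17) fires=3
i=15 t=16 v=6: → [16,19),[15,18),[14,17); WM=17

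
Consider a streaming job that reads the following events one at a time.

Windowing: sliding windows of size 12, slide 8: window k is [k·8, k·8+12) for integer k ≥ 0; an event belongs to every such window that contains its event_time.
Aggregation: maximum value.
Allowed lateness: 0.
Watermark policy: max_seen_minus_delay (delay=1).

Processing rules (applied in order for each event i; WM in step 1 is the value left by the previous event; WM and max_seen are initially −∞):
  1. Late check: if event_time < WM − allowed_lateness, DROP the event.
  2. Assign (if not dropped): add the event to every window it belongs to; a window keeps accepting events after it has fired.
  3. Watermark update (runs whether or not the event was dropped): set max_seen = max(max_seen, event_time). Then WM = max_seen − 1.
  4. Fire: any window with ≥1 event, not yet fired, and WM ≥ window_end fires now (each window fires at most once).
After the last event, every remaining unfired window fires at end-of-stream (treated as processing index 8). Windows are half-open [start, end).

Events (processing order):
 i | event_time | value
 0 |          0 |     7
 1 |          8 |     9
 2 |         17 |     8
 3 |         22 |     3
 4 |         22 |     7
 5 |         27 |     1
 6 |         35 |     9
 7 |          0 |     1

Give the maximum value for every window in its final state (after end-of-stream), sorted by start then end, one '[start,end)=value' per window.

[0,12)=9 [8,20)=9 [16,28)=8 [24,36)=9 [32,44)=9

i=0 t=0 v=7: → [0,12); WM=-1
i=1 t=8 v=9: → [8,20),[0,12); WM=7
i=2 t=17 v=8: → [16,28),[8,20); WM=16; [0,12) fires=9
i=3 t=22 v=3: → [16,28); WM=21; [8,20) fires=9
i=4 t=22 v=7: → [16,28); WM=21
i=5 t=27 v=1: → [24,36),[16,28); WM=26
i=6 t=35 v=9: → [32,44),[24,36); WM=34; [16,28) fires=8
i=7 t=0 v=1: DROP (t<34-0); WM=34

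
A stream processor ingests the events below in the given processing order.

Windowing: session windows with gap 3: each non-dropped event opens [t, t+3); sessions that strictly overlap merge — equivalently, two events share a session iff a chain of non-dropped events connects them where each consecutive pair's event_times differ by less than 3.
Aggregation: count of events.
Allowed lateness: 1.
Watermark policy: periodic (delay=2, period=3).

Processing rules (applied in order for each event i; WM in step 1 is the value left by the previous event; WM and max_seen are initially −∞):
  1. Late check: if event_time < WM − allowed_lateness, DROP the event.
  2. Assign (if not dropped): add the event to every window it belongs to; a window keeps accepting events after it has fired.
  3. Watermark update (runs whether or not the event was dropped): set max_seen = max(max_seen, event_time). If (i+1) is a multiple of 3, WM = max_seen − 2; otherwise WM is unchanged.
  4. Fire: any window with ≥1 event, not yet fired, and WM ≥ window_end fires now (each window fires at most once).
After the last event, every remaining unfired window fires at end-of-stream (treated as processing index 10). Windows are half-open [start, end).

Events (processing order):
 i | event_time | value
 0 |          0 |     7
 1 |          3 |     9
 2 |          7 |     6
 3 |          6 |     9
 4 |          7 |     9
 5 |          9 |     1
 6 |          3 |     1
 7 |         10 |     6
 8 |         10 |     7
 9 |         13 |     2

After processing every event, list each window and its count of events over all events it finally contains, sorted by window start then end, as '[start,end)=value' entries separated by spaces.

[0,3)=1 [3,6)=1 [6,13)=6 [13,16)=1

i=0 t=0 v=7: → [0,3); WM=−∞
i=1 t=3 v=9: → [3,6); WM=−∞
i=2 t=7 v=6: → [7,10); WM=5
i=3 t=6 v=9: → [6,10); WM=5
i=4 t=7 v=9: → [6,10); WM=5
i=5 t=9 v=1: → [6,12); WM=7
i=6 t=3 v=1: DROP (t<7-1); WM=7
i=7 t=10 v=6: → [6,13); WM=7
i=8 t=10 v=7: → [6,13); WM=8
i=9 t=13 v=2: → [13,16); WM=8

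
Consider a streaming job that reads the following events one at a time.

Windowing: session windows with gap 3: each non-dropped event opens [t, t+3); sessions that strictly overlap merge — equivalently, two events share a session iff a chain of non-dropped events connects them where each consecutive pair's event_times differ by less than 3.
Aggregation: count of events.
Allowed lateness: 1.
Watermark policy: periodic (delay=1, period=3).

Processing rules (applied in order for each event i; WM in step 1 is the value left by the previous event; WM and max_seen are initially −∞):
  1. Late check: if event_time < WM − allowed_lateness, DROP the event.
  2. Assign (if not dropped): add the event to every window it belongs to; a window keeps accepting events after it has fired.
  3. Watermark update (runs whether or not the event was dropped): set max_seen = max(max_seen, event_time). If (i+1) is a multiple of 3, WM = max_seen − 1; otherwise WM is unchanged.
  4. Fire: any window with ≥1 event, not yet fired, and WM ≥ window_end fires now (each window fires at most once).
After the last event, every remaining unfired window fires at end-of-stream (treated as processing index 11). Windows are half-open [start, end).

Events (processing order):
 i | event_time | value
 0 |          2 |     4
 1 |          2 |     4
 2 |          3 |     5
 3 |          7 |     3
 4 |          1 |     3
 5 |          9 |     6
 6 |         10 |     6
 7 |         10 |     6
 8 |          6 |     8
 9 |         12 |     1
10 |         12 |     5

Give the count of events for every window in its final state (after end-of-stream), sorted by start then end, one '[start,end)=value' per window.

[1,6)=4 [7,15)=6

i=0 t=2 v=4: → [2,5); WM=−∞
i=1 t=2 v=4: → [2,5); WM=−∞
i=2 t=3 v=5: → [2,6); WM=2
i=3 t=7 v=3: → [7,10); WM=2
i=4 t=1 v=3: → [1,6); WM=2
i=5 t=9 v=6: → [7,12); WM=8
i=6 t=10 v=6: → [7,13); WM=8
i=7 t=10 v=6: → [7,13); WM=8
i=8 t=6 v=8: DROP (t<8-1); WM=9
i=9 t=12 v=1: → [7,15); WM=9
i=10 t=12 v=5: → [7,15); WM=9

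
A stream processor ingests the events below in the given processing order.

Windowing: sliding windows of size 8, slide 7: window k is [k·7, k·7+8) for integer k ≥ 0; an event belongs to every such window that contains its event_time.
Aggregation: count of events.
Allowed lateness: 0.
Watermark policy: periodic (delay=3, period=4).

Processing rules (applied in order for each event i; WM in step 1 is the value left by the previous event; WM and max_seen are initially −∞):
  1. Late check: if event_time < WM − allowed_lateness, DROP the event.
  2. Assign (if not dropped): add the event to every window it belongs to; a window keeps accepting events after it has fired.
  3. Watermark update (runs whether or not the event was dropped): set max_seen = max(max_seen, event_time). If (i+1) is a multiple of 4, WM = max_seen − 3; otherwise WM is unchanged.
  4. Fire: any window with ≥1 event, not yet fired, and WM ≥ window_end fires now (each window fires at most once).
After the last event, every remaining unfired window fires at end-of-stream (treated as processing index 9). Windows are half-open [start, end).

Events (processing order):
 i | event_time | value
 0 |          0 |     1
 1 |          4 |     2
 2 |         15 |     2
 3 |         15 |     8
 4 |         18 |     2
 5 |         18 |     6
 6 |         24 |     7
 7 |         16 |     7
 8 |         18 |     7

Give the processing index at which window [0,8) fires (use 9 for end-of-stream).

i=0 t=0 v=1: → [0,8); WM=−∞
i=1 t=4 v=2: → [0,8); WM=−∞
i=2 t=15 v=2: → [14,22); WM=−∞
i=3 t=15 v=8: → [14,22); WM=12; [0,8) fires=2
i=4 t=18 v=2: → [14,22); WM=12
i=5 t=18 v=6: → [14,22); WM=12
i=6 t=24 v=7: → [21,29); WM=12
i=7 t=16 v=7: → [14,22); WM=21
i=8 t=18 v=7: DROP (t<21-0); WM=21

3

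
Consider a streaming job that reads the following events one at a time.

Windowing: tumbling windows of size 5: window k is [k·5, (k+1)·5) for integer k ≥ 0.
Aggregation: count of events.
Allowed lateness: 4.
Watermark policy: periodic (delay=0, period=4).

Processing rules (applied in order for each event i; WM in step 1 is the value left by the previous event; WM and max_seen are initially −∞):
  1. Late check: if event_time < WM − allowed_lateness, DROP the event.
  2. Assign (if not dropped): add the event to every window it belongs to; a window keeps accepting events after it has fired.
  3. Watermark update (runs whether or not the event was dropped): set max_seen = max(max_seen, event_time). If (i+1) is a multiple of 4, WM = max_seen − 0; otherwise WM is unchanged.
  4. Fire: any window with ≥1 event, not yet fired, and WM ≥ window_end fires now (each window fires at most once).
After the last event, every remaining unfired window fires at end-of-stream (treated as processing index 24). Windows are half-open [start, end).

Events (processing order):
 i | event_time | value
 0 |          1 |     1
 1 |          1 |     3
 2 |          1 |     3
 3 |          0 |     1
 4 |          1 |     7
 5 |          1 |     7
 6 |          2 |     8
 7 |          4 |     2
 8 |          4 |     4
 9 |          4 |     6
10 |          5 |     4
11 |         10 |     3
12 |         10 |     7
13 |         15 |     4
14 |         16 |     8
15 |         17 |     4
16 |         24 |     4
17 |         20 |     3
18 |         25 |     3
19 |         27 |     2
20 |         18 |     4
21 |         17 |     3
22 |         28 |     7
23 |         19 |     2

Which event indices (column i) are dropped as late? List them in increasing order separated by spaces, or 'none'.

20 21 23

i=0 t=1 v=1: → [0,5); WM=−∞
i=1 t=1 v=3: → [0,5); WM=−∞
i=2 t=1 v=3: → [0,5); WM=−∞
i=3 t=0 v=1: → [0,5); WM=1
i=4 t=1 v=7: → [0,5); WM=1
i=5 t=1 v=7: → [0,5); WM=1
i=6 t=2 v=8: → [0,5); WM=1
i=7 t=4 v=2: → [0,5); WM=4
i=8 t=4 v=4: → [0,5); WM=4
i=9 t=4 v=6: → [0,5); WM=4
i=10 t=5 v=4: → [5,10); WM=4
i=11 t=10 v=3: → [10,15); WM=10; [0,5) fires=10 [5,10) fires=1
i=12 t=10 v=7: → [10,15); WM=10
i=13 t=15 v=4: → [15,20); WM=10
i=14 t=16 v=8: → [15,20); WM=10
i=15 t=17 v=4: → [15,20); WM=17; [10,15) fires=2
i=16 t=24 v=4: → [20,25); WM=17
i=17 t=20 v=3: → [20,25); WM=17
i=18 t=25 v=3: → [25,30); WM=17
i=19 t=27 v=2: → [25,30); WM=27; [15,20) fires=3 [20,25) fires=2
i=20 t=18 v=4: DROP (t<27-4); WM=27
i=21 t=17 v=3: DROP (t<27-4); WM=27
i=22 t=28 v=7: → [25,30); WM=27
i=23 t=19 v=2: DROP (t<27-4); WM=28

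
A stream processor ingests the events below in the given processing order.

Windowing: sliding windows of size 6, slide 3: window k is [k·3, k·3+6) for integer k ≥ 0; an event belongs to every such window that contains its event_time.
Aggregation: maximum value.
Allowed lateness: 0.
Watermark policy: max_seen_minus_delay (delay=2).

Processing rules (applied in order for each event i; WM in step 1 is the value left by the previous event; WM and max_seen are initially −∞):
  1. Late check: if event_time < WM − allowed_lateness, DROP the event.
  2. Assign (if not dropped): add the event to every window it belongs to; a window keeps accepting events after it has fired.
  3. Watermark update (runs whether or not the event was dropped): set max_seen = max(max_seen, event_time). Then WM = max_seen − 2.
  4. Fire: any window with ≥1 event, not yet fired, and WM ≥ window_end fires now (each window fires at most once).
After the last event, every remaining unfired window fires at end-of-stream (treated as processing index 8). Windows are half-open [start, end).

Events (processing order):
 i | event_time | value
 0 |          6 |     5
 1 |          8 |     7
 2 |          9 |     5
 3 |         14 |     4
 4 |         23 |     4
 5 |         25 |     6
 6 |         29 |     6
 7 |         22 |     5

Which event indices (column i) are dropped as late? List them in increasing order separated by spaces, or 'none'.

7

i=0 t=6 v=5: → [6,12),[3,9); WM=4
i=1 t=8 v=7: → [6,12),[3,9); WM=6
i=2 t=9 v=5: → [9,15),[6,12); WM=7
i=3 t=14 v=4: → [12,18),[9,15); WM=12; [3,9) fires=7 [6,12) fires=7
i=4 t=23 v=4: → [21,27),[18,24); WM=21; [9,15) fires=5 [12,18) fires=4
i=5 t=25 v=6: → [24,30),[21,27); WM=23
i=6 t=29 v=6: → [27,33),[24,30); WM=27; [18,24) fires=4 [21,27) fires=6
i=7 t=22 v=5: DROP (t<27-0); WM=27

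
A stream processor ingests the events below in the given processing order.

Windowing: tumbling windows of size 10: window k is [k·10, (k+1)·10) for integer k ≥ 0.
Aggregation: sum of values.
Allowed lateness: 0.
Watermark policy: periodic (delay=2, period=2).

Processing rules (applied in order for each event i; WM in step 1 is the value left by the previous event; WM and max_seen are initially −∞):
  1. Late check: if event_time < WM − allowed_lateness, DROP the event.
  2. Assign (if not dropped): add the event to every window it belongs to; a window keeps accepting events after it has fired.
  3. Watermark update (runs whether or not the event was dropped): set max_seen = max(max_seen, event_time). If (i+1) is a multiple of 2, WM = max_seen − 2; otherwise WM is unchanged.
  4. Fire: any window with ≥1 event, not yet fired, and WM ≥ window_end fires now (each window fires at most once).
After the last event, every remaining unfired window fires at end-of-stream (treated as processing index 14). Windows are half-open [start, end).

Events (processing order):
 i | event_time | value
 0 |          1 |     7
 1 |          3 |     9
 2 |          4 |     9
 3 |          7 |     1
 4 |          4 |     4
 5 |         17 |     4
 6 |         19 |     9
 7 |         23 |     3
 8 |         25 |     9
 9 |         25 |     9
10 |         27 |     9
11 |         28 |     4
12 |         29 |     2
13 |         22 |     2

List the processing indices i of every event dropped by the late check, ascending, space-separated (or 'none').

i=0 t=1 v=7: → [0,10); WM=−∞
i=1 t=3 v=9: → [0,10); WM=1
i=2 t=4 v=9: → [0,10); WM=1
i=3 t=7 v=1: → [0,10); WM=5
i=4 t=4 v=4: DROP (t<5-0); WM=5
i=5 t=17 v=4: → [10,20); WM=15; [0,10) fires=26
i=6 t=19 v=9: → [10,20); WM=15
i=7 t=23 v=3: → [20,30); WM=21; [10,20) fires=13
i=8 t=25 v=9: → [20,30); WM=21
i=9 t=25 v=9: → [20,30); WM=23
i=10 t=27 v=9: → [20,30); WM=23
i=11 t=28 v=4: → [20,30); WM=26
i=12 t=29 v=2: → [20,30); WM=26
i=13 t=22 v=2: DROP (t<26-0); WM=27

4 13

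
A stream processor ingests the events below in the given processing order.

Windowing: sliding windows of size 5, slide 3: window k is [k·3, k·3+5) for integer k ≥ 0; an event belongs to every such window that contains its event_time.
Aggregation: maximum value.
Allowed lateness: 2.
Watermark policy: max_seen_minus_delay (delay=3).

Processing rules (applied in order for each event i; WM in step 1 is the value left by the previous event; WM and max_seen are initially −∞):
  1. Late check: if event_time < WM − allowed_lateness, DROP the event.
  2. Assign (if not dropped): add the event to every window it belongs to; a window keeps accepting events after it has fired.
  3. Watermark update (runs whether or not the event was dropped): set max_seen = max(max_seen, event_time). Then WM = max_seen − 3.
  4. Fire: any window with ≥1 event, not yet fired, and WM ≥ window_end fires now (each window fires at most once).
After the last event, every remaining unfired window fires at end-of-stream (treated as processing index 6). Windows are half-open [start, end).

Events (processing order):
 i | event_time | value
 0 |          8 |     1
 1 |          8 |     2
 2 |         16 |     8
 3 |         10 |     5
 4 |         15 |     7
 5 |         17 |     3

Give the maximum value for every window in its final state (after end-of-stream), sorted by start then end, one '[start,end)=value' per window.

[6,11)=2 [12,17)=8 [15,20)=8

i=0 t=8 v=1: → [6,11); WM=5
i=1 t=8 v=2: → [6,11); WM=5
i=2 t=16 v=8: → [15,20),[12,17); WM=13; [6,11) fires=2
i=3 t=10 v=5: DROP (t<13-2); WM=13
i=4 t=15 v=7: → [15,20),[12,17); WM=13
i=5 t=17 v=3: → [15,20); WM=14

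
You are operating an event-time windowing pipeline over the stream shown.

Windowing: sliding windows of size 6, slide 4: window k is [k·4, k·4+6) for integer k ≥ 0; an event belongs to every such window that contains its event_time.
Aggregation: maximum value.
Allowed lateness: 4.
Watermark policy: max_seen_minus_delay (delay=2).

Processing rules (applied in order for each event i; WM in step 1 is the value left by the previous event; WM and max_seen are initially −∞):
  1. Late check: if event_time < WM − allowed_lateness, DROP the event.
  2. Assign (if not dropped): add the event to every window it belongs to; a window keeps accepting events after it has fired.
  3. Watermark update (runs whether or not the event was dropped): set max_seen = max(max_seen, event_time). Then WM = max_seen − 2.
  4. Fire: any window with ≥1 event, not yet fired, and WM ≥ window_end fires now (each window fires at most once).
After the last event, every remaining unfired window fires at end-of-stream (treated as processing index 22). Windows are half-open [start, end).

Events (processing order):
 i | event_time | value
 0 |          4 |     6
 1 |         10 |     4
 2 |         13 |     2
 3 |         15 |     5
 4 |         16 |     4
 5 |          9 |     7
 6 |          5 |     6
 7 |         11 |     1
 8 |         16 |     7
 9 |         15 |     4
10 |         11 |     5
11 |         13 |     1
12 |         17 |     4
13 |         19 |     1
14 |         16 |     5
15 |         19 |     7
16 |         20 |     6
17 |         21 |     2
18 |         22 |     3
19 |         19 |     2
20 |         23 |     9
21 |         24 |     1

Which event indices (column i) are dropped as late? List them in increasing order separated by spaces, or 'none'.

i=0 t=4 v=6: → [4,10),[0,6); WM=2
i=1 t=10 v=4: → [8,14); WM=8; [0,6) fires=6
i=2 t=13 v=2: → [12,18),[8,14); WM=11; [4,10) fires=6
i=3 t=15 v=5: → [12,18); WM=13
i=4 t=16 v=4: → [16,22),[12,18); WM=14; [8,14) fires=4
i=5 t=9 v=7: DROP (t<14-4); WM=14
i=6 t=5 v=6: DROP (t<14-4); WM=14
i=7 t=11 v=1: → [8,14); WM=14
i=8 t=16 v=7: → [16,22),[12,18); WM=14
i=9 t=15 v=4: → [12,18); WM=14
i=10 t=11 v=5: → [8,14); WM=14
i=11 t=13 v=1: → [12,18),[8,14); WM=14
i=12 t=17 v=4: → [16,22),[12,18); WM=15
i=13 t=19 v=1: → [16,22); WM=17
i=14 t=16 v=5: → [16,22),[12,18); WM=17
i=15 t=19 v=7: → [16,22); WM=17
i=16 t=20 v=6: → [20,26),[16,22); WM=18; [12,18) fires=7
i=17 t=21 v=2: → [20,26),[16,22); WM=19
i=18 t=22 v=3: → [20,26); WM=20
i=19 t=19 v=2: → [16,22); WM=20
i=20 t=23 v=9: → [20,26); WM=21
i=21 t=24 v=1: → [24,30),[20,26); WM=22; [16,22) fires=7

5 6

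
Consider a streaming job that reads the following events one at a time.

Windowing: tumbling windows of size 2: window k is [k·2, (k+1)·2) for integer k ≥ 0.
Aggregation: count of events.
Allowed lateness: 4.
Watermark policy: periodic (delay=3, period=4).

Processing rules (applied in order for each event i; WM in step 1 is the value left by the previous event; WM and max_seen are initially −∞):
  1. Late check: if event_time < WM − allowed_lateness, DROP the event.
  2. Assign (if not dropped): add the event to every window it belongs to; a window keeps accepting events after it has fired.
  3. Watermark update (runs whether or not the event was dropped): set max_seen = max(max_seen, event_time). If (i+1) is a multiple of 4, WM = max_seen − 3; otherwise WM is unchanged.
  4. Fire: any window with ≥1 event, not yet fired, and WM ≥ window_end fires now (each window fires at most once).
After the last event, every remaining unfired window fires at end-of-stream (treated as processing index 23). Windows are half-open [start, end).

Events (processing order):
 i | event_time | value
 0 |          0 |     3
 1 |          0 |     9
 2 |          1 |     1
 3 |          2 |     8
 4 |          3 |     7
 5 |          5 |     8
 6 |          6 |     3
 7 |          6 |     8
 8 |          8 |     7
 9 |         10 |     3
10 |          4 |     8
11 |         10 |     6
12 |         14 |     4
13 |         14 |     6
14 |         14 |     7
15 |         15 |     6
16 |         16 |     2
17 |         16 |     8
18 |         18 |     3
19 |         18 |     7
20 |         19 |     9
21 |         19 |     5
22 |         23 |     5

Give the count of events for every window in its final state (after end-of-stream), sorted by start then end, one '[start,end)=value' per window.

[0,2)=3 [2,4)=2 [4,6)=2 [6,8)=2 [8,10)=1 [10,12)=2 [14,16)=4 [16,18)=2 [18,20)=4 [22,24)=1

i=0 t=0 v=3: → [0,2); WM=−∞
i=1 t=0 v=9: → [0,2); WM=−∞
i=2 t=1 v=1: → [0,2); WM=−∞
i=3 t=2 v=8: → [2,4); WM=-1
i=4 t=3 v=7: → [2,4); WM=-1
i=5 t=5 v=8: → [4,6); WM=-1
i=6 t=6 v=3: → [6,8); WM=-1
i=7 t=6 v=8: → [6,8); WM=3; [0,2) fires=3
i=8 t=8 v=7: → [8,10); WM=3
i=9 t=10 v=3: → [10,12); WM=3
i=10 t=4 v=8: → [4,6); WM=3
i=11 t=10 v=6: → [10,12); WM=7; [2,4) fires=2 [4,6) fires=2
i=12 t=14 v=4: → [14,16); WM=7
i=13 t=14 v=6: → [14,16); WM=7
i=14 t=14 v=7: → [14,16); WM=7
i=15 t=15 v=6: → [14,16); WM=12; [6,8) fires=2 [8,10) fires=1 [10,12) fires=2
i=16 t=16 v=2: → [16,18); WM=12
i=17 t=16 v=8: → [16,18); WM=12
i=18 t=18 v=3: → [18,20); WM=12
i=19 t=18 v=7: → [18,20); WM=15
i=20 t=19 v=9: → [18,20); WM=15
i=21 t=19 v=5: → [18,20); WM=15
i=22 t=23 v=5: → [22,24); WM=15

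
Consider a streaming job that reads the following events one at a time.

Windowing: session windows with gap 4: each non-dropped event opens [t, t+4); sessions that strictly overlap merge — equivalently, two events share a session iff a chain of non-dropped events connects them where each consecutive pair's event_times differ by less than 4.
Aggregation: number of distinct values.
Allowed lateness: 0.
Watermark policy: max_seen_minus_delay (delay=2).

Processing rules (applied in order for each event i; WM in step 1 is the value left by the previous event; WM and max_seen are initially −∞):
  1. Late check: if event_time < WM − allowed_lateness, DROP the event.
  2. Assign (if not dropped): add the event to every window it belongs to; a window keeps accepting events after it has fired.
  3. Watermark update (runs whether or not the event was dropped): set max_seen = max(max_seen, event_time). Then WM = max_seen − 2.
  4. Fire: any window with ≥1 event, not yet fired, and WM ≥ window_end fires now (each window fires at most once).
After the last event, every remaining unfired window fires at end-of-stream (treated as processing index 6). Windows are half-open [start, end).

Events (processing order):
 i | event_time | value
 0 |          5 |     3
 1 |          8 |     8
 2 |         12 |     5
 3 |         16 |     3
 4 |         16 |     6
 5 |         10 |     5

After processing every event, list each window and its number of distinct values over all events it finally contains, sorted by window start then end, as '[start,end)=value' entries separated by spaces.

i=0 t=5 v=3: → [5,9); WM=3
i=1 t=8 v=8: → [5,12); WM=6
i=2 t=12 v=5: → [12,16); WM=10
i=3 t=16 v=3: → [16,20); WM=14
i=4 t=16 v=6: → [16,20); WM=14
i=5 t=10 v=5: DROP (t<14-0); WM=14

[5,12)=2 [12,16)=1 [16,20)=2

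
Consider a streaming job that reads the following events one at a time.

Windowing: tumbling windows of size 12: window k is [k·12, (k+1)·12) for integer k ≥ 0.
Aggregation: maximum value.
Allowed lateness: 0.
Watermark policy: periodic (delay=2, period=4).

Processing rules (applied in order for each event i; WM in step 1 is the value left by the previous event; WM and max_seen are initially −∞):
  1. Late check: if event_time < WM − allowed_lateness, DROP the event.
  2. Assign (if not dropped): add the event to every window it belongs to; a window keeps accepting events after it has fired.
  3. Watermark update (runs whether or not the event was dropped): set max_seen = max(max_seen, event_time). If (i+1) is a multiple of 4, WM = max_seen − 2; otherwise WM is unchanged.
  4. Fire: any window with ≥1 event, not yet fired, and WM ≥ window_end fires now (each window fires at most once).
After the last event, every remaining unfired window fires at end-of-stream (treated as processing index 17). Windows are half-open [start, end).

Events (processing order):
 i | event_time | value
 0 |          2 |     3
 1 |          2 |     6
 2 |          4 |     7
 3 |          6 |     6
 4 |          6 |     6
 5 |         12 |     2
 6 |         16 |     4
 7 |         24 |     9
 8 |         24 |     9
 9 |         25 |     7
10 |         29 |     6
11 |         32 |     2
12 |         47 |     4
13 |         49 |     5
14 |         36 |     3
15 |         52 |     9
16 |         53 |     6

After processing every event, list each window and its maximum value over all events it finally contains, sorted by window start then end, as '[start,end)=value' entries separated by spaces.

[0,12)=7 [12,24)=4 [24,36)=9 [36,48)=4 [48,60)=9

i=0 t=2 v=3: → [0,12); WM=−∞
i=1 t=2 v=6: → [0,12); WM=−∞
i=2 t=4 v=7: → [0,12); WM=−∞
i=3 t=6 v=6: → [0,12); WM=4
i=4 t=6 v=6: → [0,12); WM=4
i=5 t=12 v=2: → [12,24); WM=4
i=6 t=16 v=4: → [12,24); WM=4
i=7 t=24 v=9: → [24,36); WM=22; [0,12) fires=7
i=8 t=24 v=9: → [24,36); WM=22
i=9 t=25 v=7: → [24,36); WM=22
i=10 t=29 v=6: → [24,36); WM=22
i=11 t=32 v=2: → [24,36); WM=30; [12,24) fires=4
i=12 t=47 v=4: → [36,48); WM=30
i=13 t=49 v=5: → [48,60); WM=30
i=14 t=36 v=3: → [36,48); WM=30
i=15 t=52 v=9: → [48,60); WM=50; [24,36) fires=9 [36,48) fires=4
i=16 t=53 v=6: → [48,60); WM=50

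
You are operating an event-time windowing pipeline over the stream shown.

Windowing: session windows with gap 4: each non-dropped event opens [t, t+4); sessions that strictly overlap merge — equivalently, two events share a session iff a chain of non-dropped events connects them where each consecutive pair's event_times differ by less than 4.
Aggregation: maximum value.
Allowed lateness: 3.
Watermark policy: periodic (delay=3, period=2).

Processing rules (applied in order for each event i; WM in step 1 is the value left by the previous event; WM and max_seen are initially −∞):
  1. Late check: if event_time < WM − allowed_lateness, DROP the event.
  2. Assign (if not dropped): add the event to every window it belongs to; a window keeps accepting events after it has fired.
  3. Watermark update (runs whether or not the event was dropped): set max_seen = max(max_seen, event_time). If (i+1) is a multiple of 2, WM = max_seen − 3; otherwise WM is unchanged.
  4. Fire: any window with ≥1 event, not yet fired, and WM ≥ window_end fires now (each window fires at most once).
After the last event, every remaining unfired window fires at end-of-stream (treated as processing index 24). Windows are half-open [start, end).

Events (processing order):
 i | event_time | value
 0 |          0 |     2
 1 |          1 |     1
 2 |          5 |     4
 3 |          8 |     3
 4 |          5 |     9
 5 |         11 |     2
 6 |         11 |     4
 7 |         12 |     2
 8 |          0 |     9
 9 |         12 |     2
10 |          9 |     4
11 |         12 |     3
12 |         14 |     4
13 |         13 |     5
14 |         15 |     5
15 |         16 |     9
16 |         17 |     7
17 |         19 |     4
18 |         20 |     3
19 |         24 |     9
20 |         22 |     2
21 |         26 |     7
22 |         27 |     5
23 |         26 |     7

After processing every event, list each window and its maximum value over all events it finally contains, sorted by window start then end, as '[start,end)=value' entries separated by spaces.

i=0 t=0 v=2: → [0,4); WM=−∞
i=1 t=1 v=1: → [0,5); WM=-2
i=2 t=5 v=4: → [5,9); WM=-2
i=3 t=8 v=3: → [5,12); WM=5
i=4 t=5 v=9: → [5,12); WM=5
i=5 t=11 v=2: → [5,15); WM=8
i=6 t=11 v=4: → [5,15); WM=8
i=7 t=12 v=2: → [5,16); WM=9
i=8 t=0 v=9: DROP (t<9-3); WM=9
i=9 t=12 v=2: → [5,16); WM=9
i=10 t=9 v=4: → [5,16); WM=9
i=11 t=12 v=3: → [5,16); WM=9
i=12 t=14 v=4: → [5,18); WM=9
i=13 t=13 v=5: → [5,18); WM=11
i=14 t=15 v=5: → [5,19); WM=11
i=15 t=16 v=9: → [5,20); WM=13
i=16 t=17 v=7: → [5,21); WM=13
i=17 t=19 v=4: → [5,23); WM=16
i=18 t=20 v=3: → [5,24); WM=16
i=19 t=24 v=9: → [24,28); WM=21
i=20 t=22 v=2: → [5,28); WM=21
i=21 t=26 v=7: → [5,30); WM=23
i=22 t=27 v=5: → [5,31); WM=23
i=23 t=26 v=7: → [5,31); WM=24

[0,5)=2 [5,31)=9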